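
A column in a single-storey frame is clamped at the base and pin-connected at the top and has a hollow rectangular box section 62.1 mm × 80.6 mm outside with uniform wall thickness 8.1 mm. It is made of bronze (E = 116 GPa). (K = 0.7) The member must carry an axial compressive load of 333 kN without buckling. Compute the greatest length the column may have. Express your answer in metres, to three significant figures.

Inner dimensions: h_i = 80.6 − 2×8.1 = 64.40 mm, b_i = 62.1 − 2×8.1 = 45.90 mm
Weak-axis I_min = (h_o·b_o³ − h_i·b_i³)/12 with b_o = 62.1, b_i = 45.90 mm (shorter outer/inner sides).
I_min = (80.6×62.1³ − 64.40×45.90³)/12 = 1.090×10^6 mm⁴
I = 1.090×10^-6 m⁴
At the buckling limit P_cr = P = 3.330×10^5 N
From P_cr = π²EI/(K·L)²:  L = (1/K)·√(π²EI/P_cr) = (1/0.7)·√(π²×1.16×10^11×1.090×10^-6/3.330×10^5)
L = 2.76 m

L_max ≈ 2.76 m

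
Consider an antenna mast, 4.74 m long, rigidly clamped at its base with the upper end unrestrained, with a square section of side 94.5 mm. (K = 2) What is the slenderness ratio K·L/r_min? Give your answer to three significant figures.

I = a⁴/12 = 94.5⁴/12 = 6.646×10^6 mm⁴
A = 8.930×10^3 mm²;  r_min = √(I/A) = √(6.646×10^6/8.930×10^3) = 27.28 mm
L_e = K·L = 2 × 4.74 m = 9.480 m = 9480.0 mm
λ = L_e / r_min = 9480.0 / 27.28 = 348

λ ≈ 348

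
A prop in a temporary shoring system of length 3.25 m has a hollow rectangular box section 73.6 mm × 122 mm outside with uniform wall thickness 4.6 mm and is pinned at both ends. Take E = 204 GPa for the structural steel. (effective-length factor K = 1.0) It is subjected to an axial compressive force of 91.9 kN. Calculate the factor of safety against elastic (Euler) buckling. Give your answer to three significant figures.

Inner dimensions: h_i = 122 − 2×4.6 = 112.8 mm, b_i = 73.6 − 2×4.6 = 64.40 mm
Weak-axis I_min = (h_o·b_o³ − h_i·b_i³)/12 with b_o = 73.6, b_i = 64.40 mm (shorter outer/inner sides).
I_min = (122×73.6³ − 112.8×64.40³)/12 = 1.543×10^6 mm⁴
I = 1.543×10^6 mm⁴ = 1.543×10^-6 m⁴
Effective length L_e = K·L = 1 × 3.25 = 3.250 m
P_cr = π²EI / L_e² = π² × 204×10⁹ × 1.543×10^-6 / 3.250² = 2.941×10^5 N
Factor of safety n = P_cr / P = 294.06 / 91.9 = 3.20

n ≈ 3.20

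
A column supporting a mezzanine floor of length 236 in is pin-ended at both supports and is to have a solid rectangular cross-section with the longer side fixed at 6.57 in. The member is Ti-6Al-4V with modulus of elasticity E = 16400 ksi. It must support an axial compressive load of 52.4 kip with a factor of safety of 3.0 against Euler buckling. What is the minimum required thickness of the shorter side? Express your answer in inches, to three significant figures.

b ≈ 4.62 in

Required P_cr = n·P = 3.0 × 52.4 = 157.2 kip
L_e = K·L = 1 × 236 = 236.0 in
Required I = P_cr·L_e²/(π²E) = 1.572×10^5 × 236.0² / (π² × 1.64×10^7) = 54.09 in⁴
Rectangle, weak axis: I_min = h·b³/12 with h = 6.57 in fixed  ⇒  b = (12I/h)^(1/3) = 4.62 in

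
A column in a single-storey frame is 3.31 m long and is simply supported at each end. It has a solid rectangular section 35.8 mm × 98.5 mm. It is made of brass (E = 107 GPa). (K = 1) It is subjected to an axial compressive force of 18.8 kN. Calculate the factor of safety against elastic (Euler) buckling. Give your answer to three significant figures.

n ≈ 1.93

Buckling occurs about the weak axis: I_min = h·b³/12 with b = 35.8 mm (the shorter side).
I_min = 98.5×35.8³/12 = 3.766×10^5 mm⁴
I = 3.766×10^5 mm⁴ = 3.766×10^-7 m⁴
Effective length L_e = K·L = 1 × 3.31 = 3.310 m
P_cr = π²EI / L_e² = π² × 107×10⁹ × 3.766×10^-7 / 3.310² = 3.630×10^4 N
Factor of safety n = P_cr / P = 36.302 / 18.8 = 1.93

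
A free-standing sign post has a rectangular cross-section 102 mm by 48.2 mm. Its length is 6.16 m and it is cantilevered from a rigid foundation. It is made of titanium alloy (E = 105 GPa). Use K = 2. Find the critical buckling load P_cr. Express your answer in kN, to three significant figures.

Buckling occurs about the weak axis: I_min = h·b³/12 with b = 48.2 mm (the shorter side).
I_min = 102×48.2³/12 = 9.518×10^5 mm⁴
I = 9.518×10^5 mm⁴ = 9.518×10^-7 m⁴
Effective length L_e = K·L = 2 × 6.16 = 12.32 m
P_cr = π²EI / L_e² = π² × 105×10⁹ × 9.518×10^-7 / 12.32² = 6.499×10^3 N

P_cr ≈ 6.50 kN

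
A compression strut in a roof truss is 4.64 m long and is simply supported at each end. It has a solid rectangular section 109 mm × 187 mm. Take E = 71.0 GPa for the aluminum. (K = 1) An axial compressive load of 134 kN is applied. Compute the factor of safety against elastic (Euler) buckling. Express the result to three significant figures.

Buckling occurs about the weak axis: I_min = h·b³/12 with b = 109 mm (the shorter side).
I_min = 187×109³/12 = 2.018×10^7 mm⁴
I = 2.018×10^7 mm⁴ = 2.018×10^-5 m⁴
Effective length L_e = K·L = 1 × 4.64 = 4.640 m
P_cr = π²EI / L_e² = π² × 71.0×10⁹ × 2.018×10^-5 / 4.640² = 6.568×10^5 N
Factor of safety n = P_cr / P = 656.84 / 134 = 4.90

n ≈ 4.90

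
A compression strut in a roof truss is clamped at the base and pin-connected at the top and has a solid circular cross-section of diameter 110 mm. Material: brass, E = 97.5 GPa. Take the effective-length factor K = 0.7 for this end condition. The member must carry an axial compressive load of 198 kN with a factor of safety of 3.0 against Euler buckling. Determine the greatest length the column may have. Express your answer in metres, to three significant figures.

L_max ≈ 4.87 m

I = πd⁴/64 = π×110⁴/64 = 7.187×10^6 mm⁴
I = 7.187×10^-6 m⁴
Required critical load P_cr = n·P = 3.0 × 198 = 594.0 kN = 5.940×10^5 N
From P_cr = π²EI/(K·L)²:  L = (1/K)·√(π²EI/P_cr) = (1/0.7)·√(π²×9.75×10^10×7.187×10^-6/5.940×10^5)
L = 4.87 m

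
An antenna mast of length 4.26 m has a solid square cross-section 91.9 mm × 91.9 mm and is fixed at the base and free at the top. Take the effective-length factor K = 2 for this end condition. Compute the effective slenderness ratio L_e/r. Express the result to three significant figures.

λ ≈ 321

For a square r = a/√12 = 91.9/√12 = 26.53 mm
L_e = K·L = 2 × 4.26 m = 8.520 m = 8520.0 mm
λ = L_e / r_min = 8520.0 / 26.53 = 321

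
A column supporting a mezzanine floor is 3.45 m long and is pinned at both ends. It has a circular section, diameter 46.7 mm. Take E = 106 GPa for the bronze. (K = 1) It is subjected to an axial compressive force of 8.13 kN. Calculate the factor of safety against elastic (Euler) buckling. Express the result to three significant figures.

I = πd⁴/64 = π×46.7⁴/64 = 2.335×10^5 mm⁴
I = 2.335×10^5 mm⁴ = 2.335×10^-7 m⁴
Effective length L_e = K·L = 1 × 3.45 = 3.450 m
P_cr = π²EI / L_e² = π² × 106×10⁹ × 2.335×10^-7 / 3.450² = 2.052×10^4 N
Factor of safety n = P_cr / P = 20.521 / 8.13 = 2.52

n ≈ 2.52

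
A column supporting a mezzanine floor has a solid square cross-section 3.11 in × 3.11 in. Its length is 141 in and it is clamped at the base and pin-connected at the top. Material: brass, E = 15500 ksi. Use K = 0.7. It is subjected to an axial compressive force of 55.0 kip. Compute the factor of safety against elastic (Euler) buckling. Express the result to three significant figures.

n ≈ 2.23

I = a⁴/12 = 3.11⁴/12 = 7.796 in⁴
Effective length L_e = K·L = 0.7 × 141 = 98.70 in
P_cr = π²EI / L_e² = π² × 15500×10³ × 7.796 / 98.70² = 1.224×10^5 lb
Factor of safety n = P_cr / P = 122.42 / 55.0 = 2.23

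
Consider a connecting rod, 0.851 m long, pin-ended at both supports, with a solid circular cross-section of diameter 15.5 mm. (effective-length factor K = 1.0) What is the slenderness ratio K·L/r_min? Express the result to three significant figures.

For a solid circle r = d/4 = 15.5/4 = 3.875 mm
L_e = K·L = 1 × 0.851 m = 0.8510 m = 851.00 mm
λ = L_e / r_min = 851.00 / 3.875 = 220

λ ≈ 220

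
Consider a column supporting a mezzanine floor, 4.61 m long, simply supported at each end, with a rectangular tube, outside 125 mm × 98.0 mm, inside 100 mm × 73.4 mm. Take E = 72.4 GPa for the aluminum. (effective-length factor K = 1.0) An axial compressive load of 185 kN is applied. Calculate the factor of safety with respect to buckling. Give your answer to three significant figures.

Weak-axis I_min = (h_o·b_o³ − h_i·b_i³)/12 with b_o = 98.0, b_i = 73.40 mm (shorter outer/inner sides).
I_min = (125×98.0³ − 100.0×73.40³)/12 = 6.509×10^6 mm⁴
I = 6.509×10^6 mm⁴ = 6.509×10^-6 m⁴
Effective length L_e = K·L = 1 × 4.61 = 4.610 m
P_cr = π²EI / L_e² = π² × 72.4×10⁹ × 6.509×10^-6 / 4.610² = 2.188×10^5 N
Factor of safety n = P_cr / P = 218.84 / 185 = 1.18

n ≈ 1.18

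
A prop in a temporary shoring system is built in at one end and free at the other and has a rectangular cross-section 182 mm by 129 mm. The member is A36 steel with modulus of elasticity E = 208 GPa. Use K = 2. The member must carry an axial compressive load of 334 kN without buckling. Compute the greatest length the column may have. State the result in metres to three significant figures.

Buckling occurs about the weak axis: I_min = h·b³/12 with b = 129 mm (the shorter side).
I_min = 182×129³/12 = 3.256×10^7 mm⁴
I = 3.256×10^-5 m⁴
At the buckling limit P_cr = P = 3.340×10^5 N
From P_cr = π²EI/(K·L)²:  L = (1/K)·√(π²EI/P_cr) = (1/2)·√(π²×2.08×10^11×3.256×10^-5/3.340×10^5)
L = 7.07 m

L_max ≈ 7.07 m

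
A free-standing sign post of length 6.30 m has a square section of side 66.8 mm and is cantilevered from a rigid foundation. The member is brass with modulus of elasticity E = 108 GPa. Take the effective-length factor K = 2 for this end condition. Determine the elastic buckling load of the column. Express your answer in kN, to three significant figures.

P_cr ≈ 11.1 kN

I = a⁴/12 = 66.8⁴/12 = 1.659×10^6 mm⁴
I = 1.659×10^6 mm⁴ = 1.659×10^-6 m⁴
Effective length L_e = K·L = 2 × 6.30 = 12.60 m
P_cr = π²EI / L_e² = π² × 108×10⁹ × 1.659×10^-6 / 12.60² = 1.114×10^4 N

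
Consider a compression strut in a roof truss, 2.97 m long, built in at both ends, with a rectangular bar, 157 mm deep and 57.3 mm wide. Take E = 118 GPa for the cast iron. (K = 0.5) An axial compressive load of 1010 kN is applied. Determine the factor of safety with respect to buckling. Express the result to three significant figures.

Buckling occurs about the weak axis: I_min = h·b³/12 with b = 57.3 mm (the shorter side).
I_min = 157×57.3³/12 = 2.461×10^6 mm⁴
I = 2.461×10^6 mm⁴ = 2.461×10^-6 m⁴
Effective length L_e = K·L = 0.5 × 2.97 = 1.485 m
P_cr = π²EI / L_e² = π² × 118×10⁹ × 2.461×10^-6 / 1.485² = 1.300×10^6 N
Factor of safety n = P_cr / P = 1299.9 / 1010 = 1.29

n ≈ 1.29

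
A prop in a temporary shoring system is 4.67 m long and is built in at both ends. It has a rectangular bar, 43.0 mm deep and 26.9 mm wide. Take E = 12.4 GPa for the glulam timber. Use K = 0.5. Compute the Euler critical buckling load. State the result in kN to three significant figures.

Buckling occurs about the weak axis: I_min = h·b³/12 with b = 26.9 mm (the shorter side).
I_min = 43.0×26.9³/12 = 6.975×10^4 mm⁴
I = 6.975×10^4 mm⁴ = 6.975×10^-8 m⁴
Effective length L_e = K·L = 0.5 × 4.67 = 2.335 m
P_cr = π²EI / L_e² = π² × 12.4×10⁹ × 6.975×10^-8 / 2.335² = 1.566×10^3 N

P_cr ≈ 1.57 kN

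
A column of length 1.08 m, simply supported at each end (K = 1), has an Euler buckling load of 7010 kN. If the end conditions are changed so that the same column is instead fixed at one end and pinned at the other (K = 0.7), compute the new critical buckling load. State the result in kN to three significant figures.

P_cr ≈ 14300 kN

P_cr ∝ 1/K², so P_cr,new = P_cr,old × (K_old/K_new)² = 7010 × (1/0.7)²
= 7010 × 2.041 = 14300 kN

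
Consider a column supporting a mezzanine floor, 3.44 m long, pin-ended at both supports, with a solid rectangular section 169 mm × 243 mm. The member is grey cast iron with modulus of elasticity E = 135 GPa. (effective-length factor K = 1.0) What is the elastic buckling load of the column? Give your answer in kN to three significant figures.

Buckling occurs about the weak axis: I_min = h·b³/12 with b = 169 mm (the shorter side).
I_min = 243×169³/12 = 9.774×10^7 mm⁴
I = 9.774×10^7 mm⁴ = 9.774×10^-5 m⁴
Effective length L_e = K·L = 1 × 3.44 = 3.440 m
P_cr = π²EI / L_e² = π² × 135×10⁹ × 9.774×10^-5 / 3.440² = 1.101×10^7 N

P_cr ≈ 11000 kN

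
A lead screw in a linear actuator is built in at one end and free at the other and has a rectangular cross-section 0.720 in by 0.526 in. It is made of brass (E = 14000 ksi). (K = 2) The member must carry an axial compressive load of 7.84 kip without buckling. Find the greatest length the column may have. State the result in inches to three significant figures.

L_max ≈ 6.20 in

Buckling occurs about the weak axis: I_min = h·b³/12 with b = 0.526 in (the shorter side).
I_min = 0.720×0.526³/12 = 8.732×10^-3 in⁴
At the buckling limit P_cr = P = 7.840×10^3 lb
From P_cr = π²EI/(K·L)²:  L = (1/K)·√(π²EI/P_cr) = (1/2)·√(π²×1.40×10^7×8.732×10^-3/7.840×10^3)
L = 6.20 in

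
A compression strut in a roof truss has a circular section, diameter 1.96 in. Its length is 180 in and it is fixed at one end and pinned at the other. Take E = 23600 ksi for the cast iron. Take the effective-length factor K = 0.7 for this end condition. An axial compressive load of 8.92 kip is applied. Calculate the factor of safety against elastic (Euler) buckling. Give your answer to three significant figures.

I = πd⁴/64 = π×1.96⁴/64 = 0.7244 in⁴
Effective length L_e = K·L = 0.7 × 180 = 126.0 in
P_cr = π²EI / L_e² = π² × 23600×10³ × 0.7244 / 126.0² = 1.063×10^4 lb
Factor of safety n = P_cr / P = 10.628 / 8.92 = 1.19

n ≈ 1.19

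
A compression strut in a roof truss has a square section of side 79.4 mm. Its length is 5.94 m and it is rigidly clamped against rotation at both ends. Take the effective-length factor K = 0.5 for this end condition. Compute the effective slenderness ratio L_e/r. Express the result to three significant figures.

I = a⁴/12 = 79.4⁴/12 = 3.312×10^6 mm⁴
A = 6.304×10^3 mm²;  r_min = √(I/A) = √(3.312×10^6/6.304×10^3) = 22.92 mm
L_e = K·L = 0.5 × 5.94 m = 2.970 m = 2970.0 mm
λ = L_e / r_min = 2970.0 / 22.92 = 130

λ ≈ 130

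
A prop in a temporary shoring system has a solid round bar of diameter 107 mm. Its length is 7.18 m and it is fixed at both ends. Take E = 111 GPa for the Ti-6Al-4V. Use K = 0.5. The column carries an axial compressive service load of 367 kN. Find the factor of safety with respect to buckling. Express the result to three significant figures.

I = πd⁴/64 = π×107⁴/64 = 6.434×10^6 mm⁴
I = 6.434×10^6 mm⁴ = 6.434×10^-6 m⁴
Effective length L_e = K·L = 0.5 × 7.18 = 3.590 m
P_cr = π²EI / L_e² = π² × 111×10⁹ × 6.434×10^-6 / 3.590² = 5.469×10^5 N
Factor of safety n = P_cr / P = 546.94 / 367 = 1.49

n ≈ 1.49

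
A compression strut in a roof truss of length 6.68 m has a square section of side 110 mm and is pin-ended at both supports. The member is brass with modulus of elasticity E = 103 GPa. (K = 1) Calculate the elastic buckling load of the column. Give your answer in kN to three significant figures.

I = a⁴/12 = 110⁴/12 = 1.220×10^7 mm⁴
I = 1.220×10^7 mm⁴ = 1.220×10^-5 m⁴
Effective length L_e = K·L = 1 × 6.68 = 6.680 m
P_cr = π²EI / L_e² = π² × 103×10⁹ × 1.220×10^-5 / 6.680² = 2.780×10^5 N

P_cr ≈ 278 kN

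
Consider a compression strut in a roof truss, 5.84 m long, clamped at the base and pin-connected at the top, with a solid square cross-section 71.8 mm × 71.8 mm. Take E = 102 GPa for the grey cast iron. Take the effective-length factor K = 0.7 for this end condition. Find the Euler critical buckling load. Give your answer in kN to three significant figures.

I = a⁴/12 = 71.8⁴/12 = 2.215×10^6 mm⁴
I = 2.215×10^6 mm⁴ = 2.215×10^-6 m⁴
Effective length L_e = K·L = 0.7 × 5.84 = 4.088 m
P_cr = π²EI / L_e² = π² × 102×10⁹ × 2.215×10^-6 / 4.088² = 1.334×10^5 N

P_cr ≈ 133 kN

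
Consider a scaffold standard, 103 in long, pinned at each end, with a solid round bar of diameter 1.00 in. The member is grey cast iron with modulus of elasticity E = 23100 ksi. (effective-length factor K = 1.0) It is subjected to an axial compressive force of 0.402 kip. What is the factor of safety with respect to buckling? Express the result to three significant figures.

I = πd⁴/64 = π×1.00⁴/64 = 4.909×10^-2 in⁴
Effective length L_e = K·L = 1 × 103 = 103.0 in
P_cr = π²EI / L_e² = π² × 23100×10³ × 4.909×10^-2 / 103.0² = 1.055×10^3 lb
Factor of safety n = P_cr / P = 1.0549 / 0.402 = 2.62

n ≈ 2.62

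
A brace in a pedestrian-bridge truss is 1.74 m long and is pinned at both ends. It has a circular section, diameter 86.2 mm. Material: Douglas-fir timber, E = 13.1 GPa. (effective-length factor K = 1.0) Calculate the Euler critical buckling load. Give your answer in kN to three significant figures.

I = πd⁴/64 = π×86.2⁴/64 = 2.710×10^6 mm⁴
I = 2.710×10^6 mm⁴ = 2.710×10^-6 m⁴
Effective length L_e = K·L = 1 × 1.74 = 1.740 m
P_cr = π²EI / L_e² = π² × 13.1×10⁹ × 2.710×10^-6 / 1.740² = 1.157×10^5 N

P_cr ≈ 116 kN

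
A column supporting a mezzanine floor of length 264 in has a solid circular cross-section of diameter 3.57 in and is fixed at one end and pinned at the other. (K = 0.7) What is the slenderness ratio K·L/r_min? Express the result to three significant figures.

λ ≈ 207

I = πd⁴/64 = π×3.57⁴/64 = 7.973 in⁴
A = 10.01 in²;  r_min = √(I/A) = √(7.973/10.01) = 0.8925 in
L_e = K·L = 0.7 × 264 = 184.8 in
λ = L_e / r_min = 184.80 / 0.8925 = 207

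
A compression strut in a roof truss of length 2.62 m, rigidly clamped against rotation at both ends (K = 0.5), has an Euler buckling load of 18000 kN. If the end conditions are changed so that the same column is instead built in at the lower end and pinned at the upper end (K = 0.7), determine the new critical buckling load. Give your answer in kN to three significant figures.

P_cr ≈ 9180 kN

P_cr ∝ 1/K², so P_cr,new = P_cr,old × (K_old/K_new)² = 18000 × (0.5/0.7)²
= 18000 × 0.5102 = 9180 kN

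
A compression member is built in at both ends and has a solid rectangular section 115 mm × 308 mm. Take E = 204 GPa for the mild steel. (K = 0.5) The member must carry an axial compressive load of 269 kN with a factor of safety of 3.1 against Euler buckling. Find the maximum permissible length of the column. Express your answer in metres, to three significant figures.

Buckling occurs about the weak axis: I_min = h·b³/12 with b = 115 mm (the shorter side).
I_min = 308×115³/12 = 3.904×10^7 mm⁴
I = 3.904×10^-5 m⁴
Required critical load P_cr = n·P = 3.1 × 269 = 833.9 kN = 8.339×10^5 N
From P_cr = π²EI/(K·L)²:  L = (1/K)·√(π²EI/P_cr) = (1/0.5)·√(π²×2.04×10^11×3.904×10^-5/8.339×10^5)
L = 19.4 m

L_max ≈ 19.4 m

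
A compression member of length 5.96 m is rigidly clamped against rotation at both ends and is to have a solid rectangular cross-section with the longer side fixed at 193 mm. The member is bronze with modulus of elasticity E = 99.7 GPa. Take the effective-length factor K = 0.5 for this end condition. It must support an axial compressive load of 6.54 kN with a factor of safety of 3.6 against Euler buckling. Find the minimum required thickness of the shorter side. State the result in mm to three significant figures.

b ≈ 23.6 mm

Required P_cr = n·P = 3.6 × 6.54 = 23.54 kN
L_e = K·L = 0.5 × 5.96 = 2.980 m
Required I = P_cr·L_e²/(π²E) = 2.354×10^4 × 2.980² / (π² × 9.97×10^10) = 2.125×10^-7 m⁴
I_req = 2.125×10^5 mm⁴
Rectangle, weak axis: I_min = h·b³/12 with h = 193 mm fixed  ⇒  b = (12I/h)^(1/3) = 23.6 mm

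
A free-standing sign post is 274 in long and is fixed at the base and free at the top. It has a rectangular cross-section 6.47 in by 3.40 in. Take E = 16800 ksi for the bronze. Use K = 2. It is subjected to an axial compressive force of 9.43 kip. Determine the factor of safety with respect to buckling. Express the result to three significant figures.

n ≈ 1.24

Buckling occurs about the weak axis: I_min = h·b³/12 with b = 3.40 in (the shorter side).
I_min = 6.47×3.40³/12 = 21.19 in⁴
Effective length L_e = K·L = 2 × 274 = 548.0 in
P_cr = π²EI / L_e² = π² × 16800×10³ × 21.19 / 548.0² = 1.170×10^4 lb
Factor of safety n = P_cr / P = 11.701 / 9.43 = 1.24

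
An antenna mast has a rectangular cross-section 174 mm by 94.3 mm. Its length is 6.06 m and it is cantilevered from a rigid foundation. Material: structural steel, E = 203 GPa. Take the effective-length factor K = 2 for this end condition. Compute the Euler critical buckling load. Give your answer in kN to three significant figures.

P_cr ≈ 166 kN

Buckling occurs about the weak axis: I_min = h·b³/12 with b = 94.3 mm (the shorter side).
I_min = 174×94.3³/12 = 1.216×10^7 mm⁴
I = 1.216×10^7 mm⁴ = 1.216×10^-5 m⁴
Effective length L_e = K·L = 2 × 6.06 = 12.12 m
P_cr = π²EI / L_e² = π² × 203×10⁹ × 1.216×10^-5 / 12.12² = 1.658×10^5 N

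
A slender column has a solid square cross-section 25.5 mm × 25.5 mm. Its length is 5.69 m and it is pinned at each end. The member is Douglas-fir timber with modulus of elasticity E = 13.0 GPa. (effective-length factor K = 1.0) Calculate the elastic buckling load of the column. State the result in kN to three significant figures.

I = a⁴/12 = 25.5⁴/12 = 3.524×10^4 mm⁴
I = 3.524×10^4 mm⁴ = 3.524×10^-8 m⁴
Effective length L_e = K·L = 1 × 5.69 = 5.690 m
P_cr = π²EI / L_e² = π² × 13.0×10⁹ × 3.524×10^-8 / 5.690² = 139.6 N

P_cr ≈ 0.140 kN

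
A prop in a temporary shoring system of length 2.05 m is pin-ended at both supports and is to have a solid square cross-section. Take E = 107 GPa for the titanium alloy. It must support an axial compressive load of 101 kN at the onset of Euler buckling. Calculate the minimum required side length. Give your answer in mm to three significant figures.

L_e = K·L = 1 × 2.05 = 2.050 m
Required I = P_cr·L_e²/(π²E) = 1.010×10^5 × 2.050² / (π² × 1.07×10^11) = 4.019×10^-7 m⁴
I_req = 4.019×10^5 mm⁴
Solid square: I = a⁴/12  ⇒  a = (12I)^(1/4) = (12×4.019×10^5)^(1/4) = 46.9 mm

a ≈ 46.9 mm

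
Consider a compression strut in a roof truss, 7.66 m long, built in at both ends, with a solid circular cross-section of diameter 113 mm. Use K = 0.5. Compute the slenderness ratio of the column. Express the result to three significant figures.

For a solid circle r = d/4 = 113/4 = 28.25 mm
L_e = K·L = 0.5 × 7.66 m = 3.830 m = 3830.0 mm
λ = L_e / r_min = 3830.0 / 28.25 = 136

λ ≈ 136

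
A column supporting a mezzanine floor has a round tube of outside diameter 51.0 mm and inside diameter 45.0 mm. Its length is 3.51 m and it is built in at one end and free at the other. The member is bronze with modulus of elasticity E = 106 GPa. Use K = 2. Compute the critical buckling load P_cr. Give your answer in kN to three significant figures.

P_cr ≈ 2.78 kN

d_o = 51.0 mm, d_i = 45.0 mm
I = π(d_o⁴ − d_i⁴)/64 = π(51.0⁴ − 45.00⁴)/64 = 1.308×10^5 mm⁴
I = 1.308×10^5 mm⁴ = 1.308×10^-7 m⁴
Effective length L_e = K·L = 2 × 3.51 = 7.020 m
P_cr = π²EI / L_e² = π² × 106×10⁹ × 1.308×10^-7 / 7.020² = 2.777×10^3 N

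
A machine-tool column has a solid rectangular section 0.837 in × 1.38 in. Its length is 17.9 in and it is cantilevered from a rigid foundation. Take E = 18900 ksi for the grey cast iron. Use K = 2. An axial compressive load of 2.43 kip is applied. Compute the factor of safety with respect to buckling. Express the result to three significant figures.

n ≈ 4.04

Buckling occurs about the weak axis: I_min = h·b³/12 with b = 0.837 in (the shorter side).
I_min = 1.38×0.837³/12 = 6.743×10^-2 in⁴
Effective length L_e = K·L = 2 × 17.9 = 35.80 in
P_cr = π²EI / L_e² = π² × 18900×10³ × 6.743×10^-2 / 35.80² = 9.815×10^3 lb
Factor of safety n = P_cr / P = 9.8145 / 2.43 = 4.04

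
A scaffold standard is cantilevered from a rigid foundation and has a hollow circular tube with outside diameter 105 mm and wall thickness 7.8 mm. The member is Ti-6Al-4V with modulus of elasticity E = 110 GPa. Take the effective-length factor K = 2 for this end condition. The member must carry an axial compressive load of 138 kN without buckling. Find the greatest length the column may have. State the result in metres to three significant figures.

Inner diameter d_i = 105 − 2×7.8 = 89.40 mm
I = π(d_o⁴ − d_i⁴)/64 = π(105⁴ − 89.40⁴)/64 = 2.831×10^6 mm⁴
I = 2.831×10^-6 m⁴
At the buckling limit P_cr = P = 1.380×10^5 N
From P_cr = π²EI/(K·L)²:  L = (1/K)·√(π²EI/P_cr) = (1/2)·√(π²×1.10×10^11×2.831×10^-6/1.380×10^5)
L = 2.36 m

L_max ≈ 2.36 m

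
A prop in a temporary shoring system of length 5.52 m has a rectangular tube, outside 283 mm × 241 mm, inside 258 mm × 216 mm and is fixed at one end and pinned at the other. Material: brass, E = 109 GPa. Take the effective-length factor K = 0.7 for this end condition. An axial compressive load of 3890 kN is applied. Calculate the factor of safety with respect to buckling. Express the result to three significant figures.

Weak-axis I_min = (h_o·b_o³ − h_i·b_i³)/12 with b_o = 241, b_i = 216.0 mm (shorter outer/inner sides).
I_min = (283×241³ − 258.0×216.0³)/12 = 1.134×10^8 mm⁴
I = 1.134×10^8 mm⁴ = 1.134×10^-4 m⁴
Effective length L_e = K·L = 0.7 × 5.52 = 3.864 m
P_cr = π²EI / L_e² = π² × 109×10⁹ × 1.134×10^-4 / 3.864² = 8.174×10^6 N
Factor of safety n = P_cr / P = 8173.5 / 3890 = 2.10

n ≈ 2.10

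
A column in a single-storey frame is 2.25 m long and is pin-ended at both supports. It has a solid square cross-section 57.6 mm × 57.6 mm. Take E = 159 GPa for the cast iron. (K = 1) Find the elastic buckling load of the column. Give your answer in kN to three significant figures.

I = a⁴/12 = 57.6⁴/12 = 9.173×10^5 mm⁴
I = 9.173×10^5 mm⁴ = 9.173×10^-7 m⁴
Effective length L_e = K·L = 1 × 2.25 = 2.250 m
P_cr = π²EI / L_e² = π² × 159×10⁹ × 9.173×10^-7 / 2.250² = 2.843×10^5 N

P_cr ≈ 284 kN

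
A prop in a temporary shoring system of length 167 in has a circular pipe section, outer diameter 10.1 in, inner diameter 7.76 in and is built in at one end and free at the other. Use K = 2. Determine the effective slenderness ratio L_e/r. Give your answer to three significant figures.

d_o = 10.1 in, d_i = 7.76 in
I = π(d_o⁴ − d_i⁴)/64 = π(10.1⁴ − 7.760⁴)/64 = 332.8 in⁴
A = 32.82 in²;  r_min = √(I/A) = √(332.8/32.82) = 3.184 in
L_e = K·L = 2 × 167 = 334.0 in
λ = L_e / r_min = 334.00 / 3.184 = 105

λ ≈ 105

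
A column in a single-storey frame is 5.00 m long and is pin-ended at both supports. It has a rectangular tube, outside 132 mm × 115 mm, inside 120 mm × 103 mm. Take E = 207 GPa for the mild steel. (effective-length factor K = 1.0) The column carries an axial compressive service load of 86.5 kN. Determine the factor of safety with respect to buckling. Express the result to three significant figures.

Weak-axis I_min = (h_o·b_o³ − h_i·b_i³)/12 with b_o = 115, b_i = 103.0 mm (shorter outer/inner sides).
I_min = (132×115³ − 120.0×103.0³)/12 = 5.802×10^6 mm⁴
I = 5.802×10^6 mm⁴ = 5.802×10^-6 m⁴
Effective length L_e = K·L = 1 × 5.00 = 5.000 m
P_cr = π²EI / L_e² = π² × 207×10⁹ × 5.802×10^-6 / 5.000² = 4.742×10^5 N
Factor of safety n = P_cr / P = 474.17 / 86.5 = 5.48

n ≈ 5.48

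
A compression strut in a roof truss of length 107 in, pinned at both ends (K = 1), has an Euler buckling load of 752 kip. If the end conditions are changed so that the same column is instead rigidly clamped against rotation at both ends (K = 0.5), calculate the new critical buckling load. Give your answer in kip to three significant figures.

P_cr ∝ 1/K², so P_cr,new = P_cr,old × (K_old/K_new)² = 752 × (1/0.5)²
= 752 × 4.000 = 3010 kip

P_cr ≈ 3010 kip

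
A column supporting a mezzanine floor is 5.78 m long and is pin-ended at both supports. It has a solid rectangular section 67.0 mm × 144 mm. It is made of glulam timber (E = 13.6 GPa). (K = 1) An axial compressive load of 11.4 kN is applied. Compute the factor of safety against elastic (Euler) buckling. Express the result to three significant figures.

n ≈ 1.27

Buckling occurs about the weak axis: I_min = h·b³/12 with b = 67.0 mm (the shorter side).
I_min = 144×67.0³/12 = 3.609×10^6 mm⁴
I = 3.609×10^6 mm⁴ = 3.609×10^-6 m⁴
Effective length L_e = K·L = 1 × 5.78 = 5.780 m
P_cr = π²EI / L_e² = π² × 13.6×10⁹ × 3.609×10^-6 / 5.780² = 1.450×10^4 N
Factor of safety n = P_cr / P = 14.501 / 11.4 = 1.27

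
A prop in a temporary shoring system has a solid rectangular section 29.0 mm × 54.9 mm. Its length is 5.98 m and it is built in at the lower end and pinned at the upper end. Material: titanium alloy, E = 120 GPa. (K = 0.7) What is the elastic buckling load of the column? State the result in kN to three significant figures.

Buckling occurs about the weak axis: I_min = h·b³/12 with b = 29.0 mm (the shorter side).
I_min = 54.9×29.0³/12 = 1.116×10^5 mm⁴
I = 1.116×10^5 mm⁴ = 1.116×10^-7 m⁴
Effective length L_e = K·L = 0.7 × 5.98 = 4.186 m
P_cr = π²EI / L_e² = π² × 120×10⁹ × 1.116×10^-7 / 4.186² = 7.542×10^3 N

P_cr ≈ 7.54 kN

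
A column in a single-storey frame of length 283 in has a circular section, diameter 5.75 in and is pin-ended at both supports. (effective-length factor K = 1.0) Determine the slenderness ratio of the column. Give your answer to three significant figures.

λ ≈ 197

For a solid circle r = d/4 = 5.75/4 = 1.438 in
L_e = K·L = 1 × 283 = 283.0 in
λ = L_e / r_min = 283.00 / 1.438 = 197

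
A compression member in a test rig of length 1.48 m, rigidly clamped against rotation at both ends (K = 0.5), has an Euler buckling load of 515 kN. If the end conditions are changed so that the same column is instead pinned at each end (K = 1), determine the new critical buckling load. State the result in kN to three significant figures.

P_cr ≈ 129 kN

P_cr ∝ 1/K², so P_cr,new = P_cr,old × (K_old/K_new)² = 515 × (0.5/1)²
= 515 × 0.2500 = 129 kN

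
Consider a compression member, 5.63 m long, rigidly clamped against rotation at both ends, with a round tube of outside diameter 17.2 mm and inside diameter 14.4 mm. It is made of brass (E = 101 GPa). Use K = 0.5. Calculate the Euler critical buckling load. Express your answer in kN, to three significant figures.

d_o = 17.2 mm, d_i = 14.4 mm
I = π(d_o⁴ − d_i⁴)/64 = π(17.2⁴ − 14.40⁴)/64 = 2.186×10^3 mm⁴
I = 2.186×10^3 mm⁴ = 2.186×10^-9 m⁴
Effective length L_e = K·L = 0.5 × 5.63 = 2.815 m
P_cr = π²EI / L_e² = π² × 101×10⁹ × 2.186×10^-9 / 2.815² = 274.9 N

P_cr ≈ 0.275 kN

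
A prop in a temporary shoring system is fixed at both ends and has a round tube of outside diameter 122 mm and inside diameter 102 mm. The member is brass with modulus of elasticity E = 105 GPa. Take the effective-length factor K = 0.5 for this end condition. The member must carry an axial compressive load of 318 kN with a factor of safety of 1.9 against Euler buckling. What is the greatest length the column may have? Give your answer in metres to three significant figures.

d_o = 122 mm, d_i = 102 mm
I = π(d_o⁴ − d_i⁴)/64 = π(122⁴ − 102.0⁴)/64 = 5.561×10^6 mm⁴
I = 5.561×10^-6 m⁴
Required critical load P_cr = n·P = 1.9 × 318 = 604.2 kN = 6.042×10^5 N
From P_cr = π²EI/(K·L)²:  L = (1/K)·√(π²EI/P_cr) = (1/0.5)·√(π²×1.05×10^11×5.561×10^-6/6.042×10^5)
L = 6.18 m

L_max ≈ 6.18 m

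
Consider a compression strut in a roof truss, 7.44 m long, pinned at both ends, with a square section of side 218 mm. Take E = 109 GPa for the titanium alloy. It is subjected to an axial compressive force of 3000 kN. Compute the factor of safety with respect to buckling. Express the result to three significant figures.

I = a⁴/12 = 218⁴/12 = 1.882×10^8 mm⁴
I = 1.882×10^8 mm⁴ = 1.882×10^-4 m⁴
Effective length L_e = K·L = 1 × 7.44 = 7.440 m
P_cr = π²EI / L_e² = π² × 109×10⁹ × 1.882×10^-4 / 7.440² = 3.658×10^6 N
Factor of safety n = P_cr / P = 3657.8 / 3000 = 1.22

n ≈ 1.22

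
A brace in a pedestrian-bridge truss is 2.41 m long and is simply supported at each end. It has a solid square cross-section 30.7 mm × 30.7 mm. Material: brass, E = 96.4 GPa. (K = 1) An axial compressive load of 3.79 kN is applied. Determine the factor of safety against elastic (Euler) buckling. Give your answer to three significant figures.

n ≈ 3.20

I = a⁴/12 = 30.7⁴/12 = 7.402×10^4 mm⁴
I = 7.402×10^4 mm⁴ = 7.402×10^-8 m⁴
Effective length L_e = K·L = 1 × 2.41 = 2.410 m
P_cr = π²EI / L_e² = π² × 96.4×10⁹ × 7.402×10^-8 / 2.410² = 1.213×10^4 N
Factor of safety n = P_cr / P = 12.126 / 3.79 = 3.20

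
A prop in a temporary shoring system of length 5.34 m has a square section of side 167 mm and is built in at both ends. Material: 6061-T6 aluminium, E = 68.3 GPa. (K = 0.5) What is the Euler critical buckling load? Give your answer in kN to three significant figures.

I = a⁴/12 = 167⁴/12 = 6.482×10^7 mm⁴
I = 6.482×10^7 mm⁴ = 6.482×10^-5 m⁴
Effective length L_e = K·L = 0.5 × 5.34 = 2.670 m
P_cr = π²EI / L_e² = π² × 68.3×10⁹ × 6.482×10^-5 / 2.670² = 6.129×10^6 N

P_cr ≈ 6130 kN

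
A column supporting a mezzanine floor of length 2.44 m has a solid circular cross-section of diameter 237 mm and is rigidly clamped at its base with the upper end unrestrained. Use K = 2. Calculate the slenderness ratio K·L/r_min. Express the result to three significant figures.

For a solid circle r = d/4 = 237/4 = 59.25 mm
L_e = K·L = 2 × 2.44 m = 4.880 m = 4880.0 mm
λ = L_e / r_min = 4880.0 / 59.25 = 82.4

λ ≈ 82.4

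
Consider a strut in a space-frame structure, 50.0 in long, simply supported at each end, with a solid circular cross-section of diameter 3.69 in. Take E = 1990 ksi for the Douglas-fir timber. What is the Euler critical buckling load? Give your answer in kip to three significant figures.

I = πd⁴/64 = π×3.69⁴/64 = 9.101 in⁴
Effective length L_e = K·L = 1 × 50.0 = 50.00 in
P_cr = π²EI / L_e² = π² × 1990×10³ × 9.101 / 50.00² = 7.150×10^4 lb

P_cr ≈ 71.5 kip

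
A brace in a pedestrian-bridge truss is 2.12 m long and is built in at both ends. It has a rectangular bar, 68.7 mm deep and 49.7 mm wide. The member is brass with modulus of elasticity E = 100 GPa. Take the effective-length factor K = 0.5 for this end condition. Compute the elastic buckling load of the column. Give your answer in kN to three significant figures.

Buckling occurs about the weak axis: I_min = h·b³/12 with b = 49.7 mm (the shorter side).
I_min = 68.7×49.7³/12 = 7.028×10^5 mm⁴
I = 7.028×10^5 mm⁴ = 7.028×10^-7 m⁴
Effective length L_e = K·L = 0.5 × 2.12 = 1.060 m
P_cr = π²EI / L_e² = π² × 100×10⁹ × 7.028×10^-7 / 1.060² = 6.174×10^5 N

P_cr ≈ 617 kN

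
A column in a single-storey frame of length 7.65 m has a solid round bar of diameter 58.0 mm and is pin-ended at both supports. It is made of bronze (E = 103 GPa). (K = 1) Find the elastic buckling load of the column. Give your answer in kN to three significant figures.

P_cr ≈ 9.65 kN

I = πd⁴/64 = π×58.0⁴/64 = 5.555×10^5 mm⁴
I = 5.555×10^5 mm⁴ = 5.555×10^-7 m⁴
Effective length L_e = K·L = 1 × 7.65 = 7.650 m
P_cr = π²EI / L_e² = π² × 103×10⁹ × 5.555×10^-7 / 7.650² = 9.649×10^3 N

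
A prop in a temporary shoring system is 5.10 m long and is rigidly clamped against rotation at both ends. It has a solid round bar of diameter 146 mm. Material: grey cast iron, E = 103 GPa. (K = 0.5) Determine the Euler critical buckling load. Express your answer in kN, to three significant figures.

P_cr ≈ 3490 kN

I = πd⁴/64 = π×146⁴/64 = 2.230×10^7 mm⁴
I = 2.230×10^7 mm⁴ = 2.230×10^-5 m⁴
Effective length L_e = K·L = 0.5 × 5.10 = 2.550 m
P_cr = π²EI / L_e² = π² × 103×10⁹ × 2.230×10^-5 / 2.550² = 3.487×10^6 N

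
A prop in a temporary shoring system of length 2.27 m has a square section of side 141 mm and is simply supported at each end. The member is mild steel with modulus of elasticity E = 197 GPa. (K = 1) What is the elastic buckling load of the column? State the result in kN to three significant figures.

P_cr ≈ 12400 kN

I = a⁴/12 = 141⁴/12 = 3.294×10^7 mm⁴
I = 3.294×10^7 mm⁴ = 3.294×10^-5 m⁴
Effective length L_e = K·L = 1 × 2.27 = 2.270 m
P_cr = π²EI / L_e² = π² × 197×10⁹ × 3.294×10^-5 / 2.270² = 1.243×10^7 N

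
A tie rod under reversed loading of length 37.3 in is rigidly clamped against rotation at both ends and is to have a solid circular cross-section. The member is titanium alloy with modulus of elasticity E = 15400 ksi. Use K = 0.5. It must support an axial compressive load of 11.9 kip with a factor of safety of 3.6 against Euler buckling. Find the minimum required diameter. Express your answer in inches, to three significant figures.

d ≈ 1.19 in

Required P_cr = n·P = 3.6 × 11.9 = 42.84 kip
L_e = K·L = 0.5 × 37.3 = 18.65 in
Required I = P_cr·L_e²/(π²E) = 4.284×10^4 × 18.65² / (π² × 1.54×10^7) = 9.804×10^-2 in⁴
Solid circle: I = πd⁴/64  ⇒  d = (64I/π)^(1/4) = (64×9.804×10^-2/π)^(1/4) = 1.19 in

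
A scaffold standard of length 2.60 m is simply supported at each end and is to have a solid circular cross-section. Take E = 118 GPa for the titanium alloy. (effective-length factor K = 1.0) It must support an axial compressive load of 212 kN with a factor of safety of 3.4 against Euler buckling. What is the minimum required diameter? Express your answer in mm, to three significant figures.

Required P_cr = n·P = 3.4 × 212 = 720.8 kN
L_e = K·L = 1 × 2.60 = 2.600 m
Required I = P_cr·L_e²/(π²E) = 7.208×10^5 × 2.600² / (π² × 1.18×10^11) = 4.184×10^-6 m⁴
I_req = 4.184×10^6 mm⁴
Solid circle: I = πd⁴/64  ⇒  d = (64I/π)^(1/4) = (64×4.184×10^6/π)^(1/4) = 96.1 mm

d ≈ 96.1 mm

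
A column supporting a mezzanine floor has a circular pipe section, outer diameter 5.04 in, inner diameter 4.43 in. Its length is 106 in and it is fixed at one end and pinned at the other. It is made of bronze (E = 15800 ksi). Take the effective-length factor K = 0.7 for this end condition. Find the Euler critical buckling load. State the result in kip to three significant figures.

P_cr ≈ 362 kip

d_o = 5.04 in, d_i = 4.43 in
I = π(d_o⁴ − d_i⁴)/64 = π(5.04⁴ − 4.430⁴)/64 = 12.77 in⁴
Effective length L_e = K·L = 0.7 × 106 = 74.20 in
P_cr = π²EI / L_e² = π² × 15800×10³ × 12.77 / 74.20² = 3.616×10^5 lb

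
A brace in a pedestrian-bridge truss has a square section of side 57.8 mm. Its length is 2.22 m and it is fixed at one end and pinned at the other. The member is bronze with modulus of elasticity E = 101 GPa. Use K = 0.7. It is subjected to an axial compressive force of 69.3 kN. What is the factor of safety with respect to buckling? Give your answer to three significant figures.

I = a⁴/12 = 57.8⁴/12 = 9.301×10^5 mm⁴
I = 9.301×10^5 mm⁴ = 9.301×10^-7 m⁴
Effective length L_e = K·L = 0.7 × 2.22 = 1.554 m
P_cr = π²EI / L_e² = π² × 101×10⁹ × 9.301×10^-7 / 1.554² = 3.839×10^5 N
Factor of safety n = P_cr / P = 383.93 / 69.3 = 5.54

n ≈ 5.54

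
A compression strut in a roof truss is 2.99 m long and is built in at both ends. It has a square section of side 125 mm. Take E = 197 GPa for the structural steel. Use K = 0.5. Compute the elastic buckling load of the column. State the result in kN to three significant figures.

P_cr ≈ 17700 kN

I = a⁴/12 = 125⁴/12 = 2.035×10^7 mm⁴
I = 2.035×10^7 mm⁴ = 2.035×10^-5 m⁴
Effective length L_e = K·L = 0.5 × 2.99 = 1.495 m
P_cr = π²EI / L_e² = π² × 197×10⁹ × 2.035×10^-5 / 1.495² = 1.770×10^7 N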